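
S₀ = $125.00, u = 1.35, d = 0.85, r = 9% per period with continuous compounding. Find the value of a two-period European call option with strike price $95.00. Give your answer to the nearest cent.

Risk-neutral probability p = (e^0.09 − 0.85)/(1.35 − 0.85) = 0.2442/0.5000 = 0.4883
Terminal stock prices: S_uu = 227.8, S_ud = 143.4, S_dd = 90.31
Terminal payoffs (S − K): max(132.8, 0) = 132.8, max(48.44, 0) = 48.44, max(-4.688, 0) = 0
Node u (S = 168.8): V_u = e^(−0.09)·[0.4883·132.8125 + 0.5117·48.4375] = 81.9265
Node d (S = 106.2): V_d = e^(−0.09)·[0.4883·48.4375 + 0.5117·0.0000] = 21.6185
Node 0 (S = 125): V_0 = e^(−0.09)·[0.4883·81.9265 + 0.5117·21.6185] = 46.6743

$46.67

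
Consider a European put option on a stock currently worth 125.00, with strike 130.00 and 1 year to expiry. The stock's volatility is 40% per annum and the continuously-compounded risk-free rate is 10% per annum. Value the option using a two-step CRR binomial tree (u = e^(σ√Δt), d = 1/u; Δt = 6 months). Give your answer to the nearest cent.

CRR parameters: u = e^(σ√Δt) = e^(0.4·√0.5) = 1.3269, d = 1/u = 0.7536
Per-period rate: rΔt = 0.1·0.5 = 0.05, so R = e^0.05 = 1.0513
Risk-neutral probability p = (e^0.05 − 0.7536)/(1.3269 − 0.7536) = 0.2976/0.5733 = 0.5192
Terminal stock prices: S_uu = 220.1, S_ud = 125, S_dd = 71
Terminal payoffs (K − S): max(-90.08, 0) = 0, max(5, 0) = 5, max(59, 0) = 59
Node u (S = 165.9): V_u = e^(−0.05)·[0.5192·0.0000 + 0.4808·5.0000] = 2.2868
Node d (S = 94.2): V_d = e^(−0.05)·[0.5192·5.0000 + 0.4808·59.0037] = 29.4550
Node 0 (S = 125): V_0 = e^(−0.05)·[0.5192·2.2868 + 0.4808·29.4550] = 14.6008

14.60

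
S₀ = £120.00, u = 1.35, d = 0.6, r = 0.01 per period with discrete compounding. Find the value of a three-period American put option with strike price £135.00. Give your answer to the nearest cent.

Risk-neutral probability p = (1 + 0.01 − 0.6)/(1.35 − 0.6) = 0.4100/0.7500 = 0.5467
Terminal stock prices: S_uuu = 295.2, S_uud = 131.2, S_udd = 58.32, S_ddd = 25.92
Terminal payoffs (K − S): max(-160.2, 0) = 0, max(3.78, 0) = 3.78, max(76.68, 0) = 76.68, max(109.1, 0) = 109.1
Node uu (S = 218.7): continuation = 1/1.01·[0.5467·0.0000 + 0.4533·3.7800] = 1.6966; exercise value = 0.0000 ≤ continuation, so V_uu = 1.6966
Node ud (S = 97.2): continuation = 1/1.01·[0.5467·3.7800 + 0.4533·76.6800] = 36.4634; exercise value = 37.8000 > continuation, so V_ud = 37.8000 (exercise)
Node dd (S = 43.2): continuation = 1/1.01·[0.5467·76.6800 + 0.4533·109.0800] = 90.4634; exercise value = 91.8000 > continuation, so V_dd = 91.8000 (exercise)
Node u (S = 162): continuation = 1/1.01·[0.5467·1.6966 + 0.4533·37.8000] = 17.8846; exercise value = 0.0000 ≤ continuation, so V_u = 17.8846
Node d (S = 72): continuation = 1/1.01·[0.5467·37.8000 + 0.4533·91.8000] = 61.6634; exercise value = 63.0000 > continuation, so V_d = 63.0000 (exercise)
Node 0 (S = 120): continuation = 1/1.01·[0.5467·17.8846 + 0.4533·63.0000] = 37.9574; exercise value = 15.0000 ≤ continuation, so V_0 = 37.9574

£37.96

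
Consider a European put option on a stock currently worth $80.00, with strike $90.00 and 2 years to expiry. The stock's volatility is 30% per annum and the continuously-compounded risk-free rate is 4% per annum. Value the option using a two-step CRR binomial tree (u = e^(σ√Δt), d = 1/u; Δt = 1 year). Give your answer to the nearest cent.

CRR parameters: u = e^(σ√Δt) = e^(0.3·√1) = 1.3499, d = 1/u = 0.7408
Per-period rate: rΔt = 0.04·1 = 0.04, so R = e^0.04 = 1.0408
Risk-neutral probability p = (e^0.04 − 0.7408)/(1.3499 − 0.7408) = 0.3000/0.6090 = 0.4926
Terminal stock prices: S_uu = 145.8, S_ud = 80, S_dd = 43.9
Terminal payoffs (K − S): max(-55.77, 0) = 0, max(10, 0) = 10, max(46.1, 0) = 46.1
Node u (S = 108): V_u = e^(−0.04)·[0.4926·0.0000 + 0.5074·10.0000] = 4.8754
Node d (S = 59.27): V_d = e^(−0.04)·[0.4926·10.0000 + 0.5074·46.0951] = 27.2056
Node 0 (S = 80): V_0 = e^(−0.04)·[0.4926·4.8754 + 0.5074·27.2056] = 15.5710

$15.57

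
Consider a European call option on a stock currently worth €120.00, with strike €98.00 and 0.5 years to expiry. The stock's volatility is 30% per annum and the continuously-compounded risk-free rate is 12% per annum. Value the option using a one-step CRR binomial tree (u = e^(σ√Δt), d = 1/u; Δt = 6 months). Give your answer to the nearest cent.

€28.07

CRR parameters: u = e^(σ√Δt) = e^(0.3·√0.5) = 1.2363, d = 1/u = 0.8089
Per-period rate: rΔt = 0.12·0.5 = 0.06, so R = e^0.06 = 1.0618
Risk-neutral probability p = (e^0.06 − 0.8089)/(1.2363 − 0.8089) = 0.2530/0.4275 = 0.5918
Terminal stock prices: S_u = 148.4, S_d = 97.06
Terminal payoffs (S − K): max(50.36, 0) = 50.36, max(-0.9371, 0) = 0
Node 0 (S = 120): V_0 = e^(−0.06)·[0.5918·50.3573 + 0.4082·0.0000] = 28.0673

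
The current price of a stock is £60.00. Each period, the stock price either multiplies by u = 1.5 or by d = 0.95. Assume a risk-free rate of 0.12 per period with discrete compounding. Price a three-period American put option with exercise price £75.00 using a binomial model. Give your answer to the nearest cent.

£15.00

Risk-neutral probability p = (1 + 0.12 − 0.95)/(1.5 − 0.95) = 0.1700/0.5500 = 0.3091
Terminal stock prices: S_uuu = 202.5, S_uud = 128.2, S_udd = 81.22, S_ddd = 51.44
Terminal payoffs (K − S): max(-127.5, 0) = 0, max(-53.25, 0) = 0, max(-6.225, 0) = 0, max(23.56, 0) = 23.56
Node uu (S = 135): continuation = 1/1.12·[0.3091·0.0000 + 0.6909·0.0000] = 0.0000; exercise value = 0.0000 ≤ continuation, so V_uu = 0.0000
Node ud (S = 85.5): continuation = 1/1.12·[0.3091·0.0000 + 0.6909·0.0000] = 0.0000; exercise value = 0.0000 ≤ continuation, so V_ud = 0.0000
Node dd (S = 54.15): continuation = 1/1.12·[0.3091·0.0000 + 0.6909·23.5575] = 14.5322; exercise value = 20.8500 > continuation, so V_dd = 20.8500 (exercise)
Node u (S = 90): continuation = 1/1.12·[0.3091·0.0000 + 0.6909·0.0000] = 0.0000; exercise value = 0.0000 ≤ continuation, so V_u = 0.0000
Node d (S = 57): continuation = 1/1.12·[0.3091·0.0000 + 0.6909·20.8500] = 12.8620; exercise value = 18.0000 > continuation, so V_d = 18.0000 (exercise)
Node 0 (S = 60): continuation = 1/1.12·[0.3091·0.0000 + 0.6909·18.0000] = 11.1039; exercise value = 15.0000 > continuation, so V_0 = 15.0000 (exercise)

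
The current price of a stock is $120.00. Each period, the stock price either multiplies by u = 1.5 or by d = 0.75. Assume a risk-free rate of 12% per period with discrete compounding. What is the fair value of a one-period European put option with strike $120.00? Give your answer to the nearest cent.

Risk-neutral probability p = (1 + 0.12 − 0.75)/(1.5 − 0.75) = 0.3700/0.7500 = 0.4933
Terminal stock prices: S_u = 180, S_d = 90
Terminal payoffs (K − S): max(-60, 0) = 0, max(30, 0) = 30
Node 0 (S = 120): V_0 = 1/1.12·[0.4933·0.0000 + 0.5067·30.0000] = 13.5714

$13.57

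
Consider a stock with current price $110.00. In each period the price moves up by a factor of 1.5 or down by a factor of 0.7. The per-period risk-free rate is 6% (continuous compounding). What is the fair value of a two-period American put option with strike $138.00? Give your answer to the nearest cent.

Risk-neutral probability p = (e^0.06 − 0.7)/(1.5 − 0.7) = 0.3618/0.8000 = 0.4523
Terminal stock prices: S_uu = 247.5, S_ud = 115.5, S_dd = 53.9
Terminal payoffs (K − S): max(-109.5, 0) = 0, max(22.5, 0) = 22.5, max(84.1, 0) = 84.1
Node u (S = 165): continuation = e^(−0.06)·[0.4523·0.0000 + 0.5477·22.5000] = 11.6057; exercise value = 0.0000 ≤ continuation, so V_u = 11.6057
Node d (S = 77): continuation = e^(−0.06)·[0.4523·22.5000 + 0.5477·84.1000] = 52.9635; exercise value = 61.0000 > continuation, so V_d = 61.0000 (exercise)
Node 0 (S = 110): continuation = e^(−0.06)·[0.4523·11.6057 + 0.5477·61.0000] = 36.4078; exercise value = 28.0000 ≤ continuation, so V_0 = 36.4078

$36.41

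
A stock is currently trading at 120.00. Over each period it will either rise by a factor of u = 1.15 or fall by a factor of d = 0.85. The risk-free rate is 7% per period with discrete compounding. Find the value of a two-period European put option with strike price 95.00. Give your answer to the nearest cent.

Risk-neutral probability p = (1 + 0.07 − 0.85)/(1.15 − 0.85) = 0.2200/0.3000 = 0.7333
Terminal stock prices: S_uu = 158.7, S_ud = 117.3, S_dd = 86.7
Terminal payoffs (K − S): max(-63.7, 0) = 0, max(-22.3, 0) = 0, max(8.3, 0) = 8.3
Node u (S = 138): V_u = 1/1.07·[0.7333·0.0000 + 0.2667·0.0000] = 0.0000
Node d (S = 102): V_d = 1/1.07·[0.7333·0.0000 + 0.2667·8.3000] = 2.0685
Node 0 (S = 120): V_0 = 1/1.07·[0.7333·0.0000 + 0.2667·2.0685] = 0.5155

0.52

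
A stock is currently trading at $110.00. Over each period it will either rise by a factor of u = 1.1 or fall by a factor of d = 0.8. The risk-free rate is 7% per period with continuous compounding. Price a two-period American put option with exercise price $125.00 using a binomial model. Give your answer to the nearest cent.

Risk-neutral probability p = (e^0.07 − 0.8)/(1.1 − 0.8) = 0.2725/0.3000 = 0.9084
Terminal stock prices: S_uu = 133.1, S_ud = 96.8, S_dd = 70.4
Terminal payoffs (K − S): max(-8.1, 0) = 0, max(28.2, 0) = 28.2, max(54.6, 0) = 54.6
Node u (S = 121): continuation = e^(−0.07)·[0.9084·0.0000 + 0.0916·28.2000] = 2.4095; exercise value = 4.0000 > continuation, so V_u = 4.0000 (exercise)
Node d (S = 88): continuation = e^(−0.07)·[0.9084·28.2000 + 0.0916·54.6000] = 28.5492; exercise value = 37.0000 > continuation, so V_d = 37.0000 (exercise)
Node 0 (S = 110): continuation = e^(−0.07)·[0.9084·4.0000 + 0.0916·37.0000] = 6.5492; exercise value = 15.0000 > continuation, so V_0 = 15.0000 (exercise)

$15.00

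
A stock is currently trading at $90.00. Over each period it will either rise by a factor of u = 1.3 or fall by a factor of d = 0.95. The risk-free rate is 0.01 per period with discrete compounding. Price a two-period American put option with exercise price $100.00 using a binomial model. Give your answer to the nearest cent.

Risk-neutral probability p = (1 + 0.01 − 0.95)/(1.3 − 0.95) = 0.0600/0.3500 = 0.1714
Terminal stock prices: S_uu = 152.1, S_ud = 111.1, S_dd = 81.22
Terminal payoffs (K − S): max(-52.1, 0) = 0, max(-11.15, 0) = 0, max(18.78, 0) = 18.78
Node u (S = 117): continuation = 1/1.01·[0.1714·0.0000 + 0.8286·0.0000] = 0.0000; exercise value = 0.0000 ≤ continuation, so V_u = 0.0000
Node d (S = 85.5): continuation = 1/1.01·[0.1714·0.0000 + 0.8286·18.7750] = 15.4024; exercise value = 14.5000 ≤ continuation, so V_d = 15.4024
Node 0 (S = 90): continuation = 1/1.01·[0.1714·0.0000 + 0.8286·15.4024] = 12.6356; exercise value = 10.0000 ≤ continuation, so V_0 = 12.6356

$12.64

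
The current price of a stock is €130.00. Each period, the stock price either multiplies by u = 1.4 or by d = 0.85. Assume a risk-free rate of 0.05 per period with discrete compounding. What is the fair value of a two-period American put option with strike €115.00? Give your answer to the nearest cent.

€7.74

Risk-neutral probability p = (1 + 0.05 − 0.85)/(1.4 − 0.85) = 0.2000/0.5500 = 0.3636
Terminal stock prices: S_uu = 254.8, S_ud = 154.7, S_dd = 93.92
Terminal payoffs (K − S): max(-139.8, 0) = 0, max(-39.7, 0) = 0, max(21.08, 0) = 21.08
Node u (S = 182): continuation = 1/1.05·[0.3636·0.0000 + 0.6364·0.0000] = 0.0000; exercise value = 0.0000 ≤ continuation, so V_u = 0.0000
Node d (S = 110.5): continuation = 1/1.05·[0.3636·0.0000 + 0.6364·21.0750] = 12.7727; exercise value = 4.5000 ≤ continuation, so V_d = 12.7727
Node 0 (S = 130): continuation = 1/1.05·[0.3636·0.0000 + 0.6364·12.7727] = 7.7410; exercise value = 0.0000 ≤ continuation, so V_0 = 7.7410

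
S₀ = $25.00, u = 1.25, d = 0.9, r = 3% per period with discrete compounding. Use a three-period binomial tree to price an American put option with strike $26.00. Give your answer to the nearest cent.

$2.33

Risk-neutral probability p = (1 + 0.03 − 0.9)/(1.25 − 0.9) = 0.1300/0.3500 = 0.3714
Terminal stock prices: S_uuu = 48.83, S_uud = 35.16, S_udd = 25.31, S_ddd = 18.23
Terminal payoffs (K − S): max(-22.83, 0) = 0, max(-9.156, 0) = 0, max(0.6875, 0) = 0.6875, max(7.775, 0) = 7.775
Node uu (S = 39.06): continuation = 1/1.03·[0.3714·0.0000 + 0.6286·0.0000] = 0.0000; exercise value = 0.0000 ≤ continuation, so V_uu = 0.0000
Node ud (S = 28.12): continuation = 1/1.03·[0.3714·0.0000 + 0.6286·0.6875] = 0.4196; exercise value = 0.0000 ≤ continuation, so V_ud = 0.4196
Node dd (S = 20.25): continuation = 1/1.03·[0.3714·0.6875 + 0.6286·7.7750] = 4.9927; exercise value = 5.7500 > continuation, so V_dd = 5.7500 (exercise)
Node u (S = 31.25): continuation = 1/1.03·[0.3714·0.0000 + 0.6286·0.4196] = 0.2560; exercise value = 0.0000 ≤ continuation, so V_u = 0.2560
Node d (S = 22.5): continuation = 1/1.03·[0.3714·0.4196 + 0.6286·5.7500] = 3.6603; exercise value = 3.5000 ≤ continuation, so V_d = 3.6603
Node 0 (S = 25): continuation = 1/1.03·[0.3714·0.2560 + 0.6286·3.6603] = 2.3261; exercise value = 1.0000 ≤ continuation, so V_0 = 2.3261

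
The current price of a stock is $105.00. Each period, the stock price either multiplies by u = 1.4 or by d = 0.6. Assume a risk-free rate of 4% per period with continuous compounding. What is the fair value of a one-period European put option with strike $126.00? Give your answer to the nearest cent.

$27.18

Risk-neutral probability p = (e^0.04 − 0.6)/(1.4 − 0.6) = 0.4408/0.8000 = 0.5510
Terminal stock prices: S_u = 147, S_d = 63
Terminal payoffs (K − S): max(-21, 0) = 0, max(63, 0) = 63
Node 0 (S = 105): V_0 = e^(−0.04)·[0.5510·0.0000 + 0.4490·63.0000] = 27.1770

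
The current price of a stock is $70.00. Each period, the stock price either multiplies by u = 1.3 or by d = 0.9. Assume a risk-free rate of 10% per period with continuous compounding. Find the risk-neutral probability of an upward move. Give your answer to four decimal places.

Risk-neutral probability p = (e^0.1 − 0.9)/(1.3 − 0.9) = 0.2052/0.4000 = 0.5129

p = 0.5129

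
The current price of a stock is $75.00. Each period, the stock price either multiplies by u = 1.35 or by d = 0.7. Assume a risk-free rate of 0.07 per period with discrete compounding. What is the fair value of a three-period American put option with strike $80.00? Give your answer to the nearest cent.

Risk-neutral probability p = (1 + 0.07 − 0.7)/(1.35 − 0.7) = 0.3700/0.6500 = 0.5692
Terminal stock prices: S_uuu = 184.5, S_uud = 95.68, S_udd = 49.61, S_ddd = 25.72
Terminal payoffs (K − S): max(-104.5, 0) = 0, max(-15.68, 0) = 0, max(30.39, 0) = 30.39, max(54.28, 0) = 54.28
Node uu (S = 136.7): continuation = 1/1.07·[0.5692·0.0000 + 0.4308·0.0000] = 0.0000; exercise value = 0.0000 ≤ continuation, so V_uu = 0.0000
Node ud (S = 70.88): continuation = 1/1.07·[0.5692·0.0000 + 0.4308·30.3875] = 12.2336; exercise value = 9.1250 ≤ continuation, so V_ud = 12.2336
Node dd (S = 36.75): continuation = 1/1.07·[0.5692·30.3875 + 0.4308·54.2750] = 38.0164; exercise value = 43.2500 > continuation, so V_dd = 43.2500 (exercise)
Node u (S = 101.2): continuation = 1/1.07·[0.5692·0.0000 + 0.4308·12.2336] = 4.9251; exercise value = 0.0000 ≤ continuation, so V_u = 4.9251
Node d (S = 52.5): continuation = 1/1.07·[0.5692·12.2336 + 0.4308·43.2500] = 23.9201; exercise value = 27.5000 > continuation, so V_d = 27.5000 (exercise)
Node 0 (S = 75): continuation = 1/1.07·[0.5692·4.9251 + 0.4308·27.5000] = 13.6913; exercise value = 5.0000 ≤ continuation, so V_0 = 13.6913

$13.69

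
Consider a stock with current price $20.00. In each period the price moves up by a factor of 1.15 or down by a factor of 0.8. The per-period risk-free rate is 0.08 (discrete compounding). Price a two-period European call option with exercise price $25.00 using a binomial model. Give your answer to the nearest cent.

$0.80

Risk-neutral probability p = (1 + 0.08 − 0.8)/(1.15 − 0.8) = 0.2800/0.3500 = 0.8000
Terminal stock prices: S_uu = 26.45, S_ud = 18.4, S_dd = 12.8
Terminal payoffs (S − K): max(1.45, 0) = 1.45, max(-6.6, 0) = 0, max(-12.2, 0) = 0
Node u (S = 23): V_u = 1/1.08·[0.8000·1.4500 + 0.2000·0.0000] = 1.0741
Node d (S = 16): V_d = 1/1.08·[0.8000·0.0000 + 0.2000·0.0000] = 0.0000
Node 0 (S = 20): V_0 = 1/1.08·[0.8000·1.0741 + 0.2000·0.0000] = 0.7956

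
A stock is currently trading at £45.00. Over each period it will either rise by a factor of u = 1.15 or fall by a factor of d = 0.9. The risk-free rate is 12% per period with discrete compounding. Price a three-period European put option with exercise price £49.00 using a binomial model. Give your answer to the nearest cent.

£0.21

Risk-neutral probability p = (1 + 0.12 − 0.9)/(1.15 − 0.9) = 0.2200/0.2500 = 0.8800
Terminal stock prices: S_uuu = 68.44, S_uud = 53.56, S_udd = 41.92, S_ddd = 32.81
Terminal payoffs (K − S): max(-19.44, 0) = 0, max(-4.561, 0) = 0, max(7.083, 0) = 7.083, max(16.19, 0) = 16.19
Node uu (S = 59.51): V_uu = 1/1.12·[0.8800·0.0000 + 0.1200·0.0000] = 0.0000
Node ud (S = 46.57): V_ud = 1/1.12·[0.8800·0.0000 + 0.1200·7.0825] = 0.7588
Node dd (S = 36.45): V_dd = 1/1.12·[0.8800·7.0825 + 0.1200·16.1950] = 7.3000
Node u (S = 51.75): V_u = 1/1.12·[0.8800·0.0000 + 0.1200·0.7588] = 0.0813
Node d (S = 40.5): V_d = 1/1.12·[0.8800·0.7588 + 0.1200·7.3000] = 1.3784
Node 0 (S = 45): V_0 = 1/1.12·[0.8800·0.0813 + 0.1200·1.3784] = 0.2116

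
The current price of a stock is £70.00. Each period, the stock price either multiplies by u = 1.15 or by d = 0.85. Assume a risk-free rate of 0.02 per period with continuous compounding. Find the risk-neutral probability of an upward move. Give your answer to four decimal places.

Risk-neutral probability p = (e^0.02 − 0.85)/(1.15 − 0.85) = 0.1702/0.3000 = 0.5673

p = 0.5673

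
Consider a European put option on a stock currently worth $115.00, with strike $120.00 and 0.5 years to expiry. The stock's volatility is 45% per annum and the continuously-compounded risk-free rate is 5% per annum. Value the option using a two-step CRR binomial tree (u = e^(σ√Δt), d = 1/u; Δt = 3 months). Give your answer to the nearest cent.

CRR parameters: u = e^(σ√Δt) = e^(0.45·√0.25) = 1.2523, d = 1/u = 0.7985
Per-period rate: rΔt = 0.05·0.25 = 0.0125, so R = e^0.0125 = 1.0126
Risk-neutral probability p = (e^0.0125 − 0.7985)/(1.2523 − 0.7985) = 0.2141/0.4538 = 0.4717
Terminal stock prices: S_uu = 180.4, S_ud = 115, S_dd = 73.33
Terminal payoffs (K − S): max(-60.36, 0) = 0, max(5, 0) = 5, max(46.67, 0) = 46.67
Node u (S = 144): V_u = e^(−0.0125)·[0.4717·0.0000 + 0.5283·5.0000] = 2.6087
Node d (S = 91.83): V_d = e^(−0.0125)·[0.4717·5.0000 + 0.5283·46.6728] = 26.6800
Node 0 (S = 115): V_0 = e^(−0.0125)·[0.4717·2.6087 + 0.5283·26.6800] = 15.1351

$15.14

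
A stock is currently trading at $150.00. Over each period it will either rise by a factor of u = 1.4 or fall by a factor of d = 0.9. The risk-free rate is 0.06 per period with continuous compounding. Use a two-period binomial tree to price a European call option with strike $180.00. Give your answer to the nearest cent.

$14.09

Risk-neutral probability p = (e^0.06 − 0.9)/(1.4 − 0.9) = 0.1618/0.5000 = 0.3237
Terminal stock prices: S_uu = 294, S_ud = 189, S_dd = 121.5
Terminal payoffs (S − K): max(114, 0) = 114, max(9, 0) = 9, max(-58.5, 0) = 0
Node u (S = 210): V_u = e^(−0.06)·[0.3237·114.0000 + 0.6763·9.0000] = 40.4824
Node d (S = 135): V_d = e^(−0.06)·[0.3237·9.0000 + 0.6763·0.0000] = 2.7434
Node 0 (S = 150): V_0 = e^(−0.06)·[0.3237·40.4824 + 0.6763·2.7434] = 14.0874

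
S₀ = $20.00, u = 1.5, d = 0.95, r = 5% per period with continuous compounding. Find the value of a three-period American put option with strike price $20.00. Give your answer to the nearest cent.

$1.33

Risk-neutral probability p = (e^0.05 − 0.95)/(1.5 − 0.95) = 0.1013/0.5500 = 0.1841
Terminal stock prices: S_uuu = 67.5, S_uud = 42.75, S_udd = 27.07, S_ddd = 17.15
Terminal payoffs (K − S): max(-47.5, 0) = 0, max(-22.75, 0) = 0, max(-7.075, 0) = 0, max(2.853, 0) = 2.853
Node uu (S = 45): continuation = e^(−0.05)·[0.1841·0.0000 + 0.8159·0.0000] = 0.0000; exercise value = 0.0000 ≤ continuation, so V_uu = 0.0000
Node ud (S = 28.5): continuation = e^(−0.05)·[0.1841·0.0000 + 0.8159·0.0000] = 0.0000; exercise value = 0.0000 ≤ continuation, so V_ud = 0.0000
Node dd (S = 18.05): continuation = e^(−0.05)·[0.1841·0.0000 + 0.8159·2.8525] = 2.2138; exercise value = 1.9500 ≤ continuation, so V_dd = 2.2138
Node u (S = 30): continuation = e^(−0.05)·[0.1841·0.0000 + 0.8159·0.0000] = 0.0000; exercise value = 0.0000 ≤ continuation, so V_u = 0.0000
Node d (S = 19): continuation = e^(−0.05)·[0.1841·0.0000 + 0.8159·2.2138] = 1.7181; exercise value = 1.0000 ≤ continuation, so V_d = 1.7181
Node 0 (S = 20): continuation = e^(−0.05)·[0.1841·0.0000 + 0.8159·1.7181] = 1.3334; exercise value = 0.0000 ≤ continuation, so V_0 = 1.3334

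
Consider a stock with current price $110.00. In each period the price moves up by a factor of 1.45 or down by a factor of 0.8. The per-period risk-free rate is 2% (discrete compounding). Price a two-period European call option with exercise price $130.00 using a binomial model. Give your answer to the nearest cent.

$11.15

Risk-neutral probability p = (1 + 0.02 − 0.8)/(1.45 − 0.8) = 0.2200/0.6500 = 0.3385
Terminal stock prices: S_uu = 231.3, S_ud = 127.6, S_dd = 70.4
Terminal payoffs (S − K): max(101.3, 0) = 101.3, max(-2.4, 0) = 0, max(-59.6, 0) = 0
Node u (S = 159.5): V_u = 1/1.02·[0.3385·101.2750 + 0.6615·0.0000] = 33.6056
Node d (S = 88): V_d = 1/1.02·[0.3385·0.0000 + 0.6615·0.0000] = 0.0000
Node 0 (S = 110): V_0 = 1/1.02·[0.3385·33.6056 + 0.6615·0.0000] = 11.1512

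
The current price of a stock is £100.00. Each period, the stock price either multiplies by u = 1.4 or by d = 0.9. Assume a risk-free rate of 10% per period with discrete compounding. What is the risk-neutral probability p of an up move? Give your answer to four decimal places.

p = 0.4000

Risk-neutral probability p = (1 + 0.1 − 0.9)/(1.4 − 0.9) = 0.2000/0.5000 = 0.4000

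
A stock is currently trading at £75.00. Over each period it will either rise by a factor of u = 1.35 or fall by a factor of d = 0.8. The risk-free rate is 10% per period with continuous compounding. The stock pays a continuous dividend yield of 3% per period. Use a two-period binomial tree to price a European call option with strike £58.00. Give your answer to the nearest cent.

Per-period risk-free factor R = e^0.1 = 1.1052; dividend-adjusted growth = e^(0.1−0.03) = 1.0725.
Risk-neutral probability p = (1.0725 − 0.8)/(1.35 − 0.8) = 0.2725/0.5500 = 0.4955
Terminal stock prices: S_uu = 136.7, S_ud = 81, S_dd = 48
Terminal payoffs (S − K): max(78.69, 0) = 78.69, max(23, 0) = 23, max(-10, 0) = 0
Node u (S = 101.2): V_u = e^(−0.1)·[0.4955·78.6875 + 0.5045·23.0000] = 45.7770
Node d (S = 60): V_d = e^(−0.1)·[0.4955·23.0000 + 0.5045·0.0000] = 10.3113
Node 0 (S = 75): V_0 = e^(−0.1)·[0.4955·45.7770 + 0.5045·10.3113] = 25.2300

£25.23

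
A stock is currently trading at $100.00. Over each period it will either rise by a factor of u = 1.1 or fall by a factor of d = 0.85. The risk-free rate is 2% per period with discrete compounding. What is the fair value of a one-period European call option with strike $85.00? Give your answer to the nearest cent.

Risk-neutral probability p = (1 + 0.02 − 0.85)/(1.1 − 0.85) = 0.1700/0.2500 = 0.6800
Terminal stock prices: S_u = 110, S_d = 85
Terminal payoffs (S − K): max(25, 0) = 25, max(0, 0) = 0
Node 0 (S = 100): V_0 = 1/1.02·[0.6800·25.0000 + 0.3200·0.0000] = 16.6667

$16.67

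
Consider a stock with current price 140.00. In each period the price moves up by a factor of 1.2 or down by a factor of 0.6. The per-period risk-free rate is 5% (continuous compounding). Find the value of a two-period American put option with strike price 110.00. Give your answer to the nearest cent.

Risk-neutral probability p = (e^0.05 − 0.6)/(1.2 − 0.6) = 0.4513/0.6000 = 0.7521
Terminal stock prices: S_uu = 201.6, S_ud = 100.8, S_dd = 50.4
Terminal payoffs (K − S): max(-91.6, 0) = 0, max(9.2, 0) = 9.2, max(59.6, 0) = 59.6
Node u (S = 168): continuation = e^(−0.05)·[0.7521·0.0000 + 0.2479·9.2000] = 2.1693; exercise value = 0.0000 ≤ continuation, so V_u = 2.1693
Node d (S = 84): continuation = e^(−0.05)·[0.7521·9.2000 + 0.2479·59.6000] = 20.6352; exercise value = 26.0000 > continuation, so V_d = 26.0000 (exercise)
Node 0 (S = 140): continuation = e^(−0.05)·[0.7521·2.1693 + 0.2479·26.0000] = 7.6826; exercise value = 0.0000 ≤ continuation, so V_0 = 7.6826

7.68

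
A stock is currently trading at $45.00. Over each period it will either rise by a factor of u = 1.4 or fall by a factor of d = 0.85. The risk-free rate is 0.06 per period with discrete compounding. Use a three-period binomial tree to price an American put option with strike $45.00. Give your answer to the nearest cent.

Risk-neutral probability p = (1 + 0.06 − 0.85)/(1.4 − 0.85) = 0.2100/0.5500 = 0.3818
Terminal stock prices: S_uuu = 123.5, S_uud = 74.97, S_udd = 45.52, S_ddd = 27.64
Terminal payoffs (K − S): max(-78.48, 0) = 0, max(-29.97, 0) = 0, max(-0.5175, 0) = 0, max(17.36, 0) = 17.36
Node uu (S = 88.2): continuation = 1/1.06·[0.3818·0.0000 + 0.6182·0.0000] = 0.0000; exercise value = 0.0000 ≤ continuation, so V_uu = 0.0000
Node ud (S = 53.55): continuation = 1/1.06·[0.3818·0.0000 + 0.6182·0.0000] = 0.0000; exercise value = 0.0000 ≤ continuation, so V_ud = 0.0000
Node dd (S = 32.51): continuation = 1/1.06·[0.3818·0.0000 + 0.6182·17.3644] = 10.1267; exercise value = 12.4875 > continuation, so V_dd = 12.4875 (exercise)
Node u (S = 63): continuation = 1/1.06·[0.3818·0.0000 + 0.6182·0.0000] = 0.0000; exercise value = 0.0000 ≤ continuation, so V_u = 0.0000
Node d (S = 38.25): continuation = 1/1.06·[0.3818·0.0000 + 0.6182·12.4875] = 7.2826; exercise value = 6.7500 ≤ continuation, so V_d = 7.2826
Node 0 (S = 45): continuation = 1/1.06·[0.3818·0.0000 + 0.6182·7.2826] = 4.2471; exercise value = 0.0000 ≤ continuation, so V_0 = 4.2471

$4.25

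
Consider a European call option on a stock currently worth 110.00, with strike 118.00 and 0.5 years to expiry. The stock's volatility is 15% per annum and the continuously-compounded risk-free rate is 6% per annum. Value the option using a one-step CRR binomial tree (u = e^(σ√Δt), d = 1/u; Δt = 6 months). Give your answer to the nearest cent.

2.58

CRR parameters: u = e^(σ√Δt) = e^(0.15·√0.5) = 1.1119, d = 1/u = 0.8994
Per-period rate: rΔt = 0.06·0.5 = 0.03, so R = e^0.03 = 1.0305
Risk-neutral probability p = (e^0.03 − 0.8994)/(1.1119 − 0.8994) = 0.1311/0.2125 = 0.6168
Terminal stock prices: S_u = 122.3, S_d = 98.93
Terminal payoffs (S − K): max(4.308, 0) = 4.308, max(-19.07, 0) = 0
Node 0 (S = 110): V_0 = e^(−0.03)·[0.6168·4.3085 + 0.3832·0.0000] = 2.5789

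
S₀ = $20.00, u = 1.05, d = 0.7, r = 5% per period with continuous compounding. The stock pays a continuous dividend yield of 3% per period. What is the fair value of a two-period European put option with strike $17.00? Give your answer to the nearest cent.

Per-period risk-free factor R = e^0.05 = 1.0513; dividend-adjusted growth = e^(0.05−0.03) = 1.0202.
Risk-neutral probability p = (1.0202 − 0.7)/(1.05 − 0.7) = 0.3202/0.3500 = 0.9149
Terminal stock prices: S_uu = 22.05, S_ud = 14.7, S_dd = 9.8
Terminal payoffs (K − S): max(-5.05, 0) = 0, max(2.3, 0) = 2.3, max(7.2, 0) = 7.2
Node u (S = 21): V_u = e^(−0.05)·[0.9149·0.0000 + 0.0851·2.3000] = 0.1863
Node d (S = 14): V_d = e^(−0.05)·[0.9149·2.3000 + 0.0851·7.2000] = 2.5847
Node 0 (S = 20): V_0 = e^(−0.05)·[0.9149·0.1863 + 0.0851·2.5847] = 0.3714

$0.37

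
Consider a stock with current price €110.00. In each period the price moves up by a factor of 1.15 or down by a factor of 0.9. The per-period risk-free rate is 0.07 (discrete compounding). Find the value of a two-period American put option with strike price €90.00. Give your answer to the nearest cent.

€0.08

Risk-neutral probability p = (1 + 0.07 − 0.9)/(1.15 − 0.9) = 0.1700/0.2500 = 0.6800
Terminal stock prices: S_uu = 145.5, S_ud = 113.8, S_dd = 89.1
Terminal payoffs (K − S): max(-55.47, 0) = 0, max(-23.85, 0) = 0, max(0.9, 0) = 0.9
Node u (S = 126.5): continuation = 1/1.07·[0.6800·0.0000 + 0.3200·0.0000] = 0.0000; exercise value = 0.0000 ≤ continuation, so V_u = 0.0000
Node d (S = 99): continuation = 1/1.07·[0.6800·0.0000 + 0.3200·0.9000] = 0.2692; exercise value = 0.0000 ≤ continuation, so V_d = 0.2692
Node 0 (S = 110): continuation = 1/1.07·[0.6800·0.0000 + 0.3200·0.2692] = 0.0805; exercise value = 0.0000 ≤ continuation, so V_0 = 0.0805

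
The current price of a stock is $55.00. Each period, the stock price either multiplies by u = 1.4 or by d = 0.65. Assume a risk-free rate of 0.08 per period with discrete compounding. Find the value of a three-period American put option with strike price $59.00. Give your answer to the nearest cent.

$11.38

Risk-neutral probability p = (1 + 0.08 − 0.65)/(1.4 − 0.65) = 0.4300/0.7500 = 0.5733
Terminal stock prices: S_uuu = 150.9, S_uud = 70.07, S_udd = 32.53, S_ddd = 15.1
Terminal payoffs (K − S): max(-91.92, 0) = 0, max(-11.07, 0) = 0, max(26.47, 0) = 26.47, max(43.9, 0) = 43.9
Node uu (S = 107.8): continuation = 1/1.08·[0.5733·0.0000 + 0.4267·0.0000] = 0.0000; exercise value = 0.0000 ≤ continuation, so V_uu = 0.0000
Node ud (S = 50.05): continuation = 1/1.08·[0.5733·0.0000 + 0.4267·26.4675] = 10.4563; exercise value = 8.9500 ≤ continuation, so V_ud = 10.4563
Node dd (S = 23.24): continuation = 1/1.08·[0.5733·26.4675 + 0.4267·43.8956] = 31.3921; exercise value = 35.7625 > continuation, so V_dd = 35.7625 (exercise)
Node u (S = 77): continuation = 1/1.08·[0.5733·0.0000 + 0.4267·10.4563] = 4.1309; exercise value = 0.0000 ≤ continuation, so V_u = 4.1309
Node d (S = 35.75): continuation = 1/1.08·[0.5733·10.4563 + 0.4267·35.7625] = 19.6793; exercise value = 23.2500 > continuation, so V_d = 23.2500 (exercise)
Node 0 (S = 55): continuation = 1/1.08·[0.5733·4.1309 + 0.4267·23.2500] = 11.3781; exercise value = 4.0000 ≤ continuation, so V_0 = 11.3781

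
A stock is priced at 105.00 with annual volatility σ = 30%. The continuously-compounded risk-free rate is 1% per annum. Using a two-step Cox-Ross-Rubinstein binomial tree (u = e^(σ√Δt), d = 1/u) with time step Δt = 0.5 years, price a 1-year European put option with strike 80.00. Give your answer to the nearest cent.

CRR parameters: u = e^(σ√Δt) = e^(0.3·√0.5) = 1.2363, d = 1/u = 0.8089
Per-period rate: rΔt = 0.01·0.5 = 0.005, so R = e^0.005 = 1.0050
Risk-neutral probability p = (e^0.005 − 0.8089)/(1.2363 − 0.8089) = 0.1962/0.4275 = 0.4589
Terminal stock prices: S_uu = 160.5, S_ud = 105, S_dd = 68.7
Terminal payoffs (K − S): max(-80.49, 0) = 0, max(-25, 0) = 0, max(11.3, 0) = 11.3
Node u (S = 129.8): V_u = e^(−0.005)·[0.4589·0.0000 + 0.5411·0.0000] = 0.0000
Node d (S = 84.93): V_d = e^(−0.005)·[0.4589·0.0000 + 0.5411·11.3036] = 6.0860
Node 0 (S = 105): V_0 = e^(−0.005)·[0.4589·0.0000 + 0.5411·6.0860] = 3.2768

3.28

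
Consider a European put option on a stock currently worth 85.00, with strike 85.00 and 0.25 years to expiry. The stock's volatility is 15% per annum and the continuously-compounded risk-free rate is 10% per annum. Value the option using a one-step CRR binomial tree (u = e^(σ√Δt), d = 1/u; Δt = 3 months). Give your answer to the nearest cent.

CRR parameters: u = e^(σ√Δt) = e^(0.15·√0.25) = 1.0779, d = 1/u = 0.9277
Per-period rate: rΔt = 0.1·0.25 = 0.025, so R = e^0.025 = 1.0253
Risk-neutral probability p = (e^0.025 − 0.9277)/(1.0779 − 0.9277) = 0.0976/0.1501 = 0.6499
Terminal stock prices: S_u = 91.62, S_d = 78.86
Terminal payoffs (K − S): max(-6.62, 0) = 0, max(6.142, 0) = 6.142
Node 0 (S = 85): V_0 = e^(−0.025)·[0.6499·0.0000 + 0.3501·6.1418] = 2.0973

2.10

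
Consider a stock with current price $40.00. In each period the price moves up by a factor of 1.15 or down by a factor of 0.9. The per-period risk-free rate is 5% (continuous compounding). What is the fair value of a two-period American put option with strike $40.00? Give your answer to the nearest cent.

$1.50

Risk-neutral probability p = (e^0.05 − 0.9)/(1.15 − 0.9) = 0.1513/0.2500 = 0.6051
Terminal stock prices: S_uu = 52.9, S_ud = 41.4, S_dd = 32.4
Terminal payoffs (K − S): max(-12.9, 0) = 0, max(-1.4, 0) = 0, max(7.6, 0) = 7.6
Node u (S = 46): continuation = e^(−0.05)·[0.6051·0.0000 + 0.3949·0.0000] = 0.0000; exercise value = 0.0000 ≤ continuation, so V_u = 0.0000
Node d (S = 36): continuation = e^(−0.05)·[0.6051·0.0000 + 0.3949·7.6000] = 2.8550; exercise value = 4.0000 > continuation, so V_d = 4.0000 (exercise)
Node 0 (S = 40): continuation = e^(−0.05)·[0.6051·0.0000 + 0.3949·4.0000] = 1.5026; exercise value = 0.0000 ≤ continuation, so V_0 = 1.5026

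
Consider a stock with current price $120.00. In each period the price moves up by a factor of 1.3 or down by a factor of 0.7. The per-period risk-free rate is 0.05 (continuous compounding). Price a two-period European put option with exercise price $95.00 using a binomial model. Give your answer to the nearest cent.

$5.63

Risk-neutral probability p = (e^0.05 − 0.7)/(1.3 − 0.7) = 0.3513/0.6000 = 0.5855
Terminal stock prices: S_uu = 202.8, S_ud = 109.2, S_dd = 58.8
Terminal payoffs (K − S): max(-107.8, 0) = 0, max(-14.2, 0) = 0, max(36.2, 0) = 36.2
Node u (S = 156): V_u = e^(−0.05)·[0.5855·0.0000 + 0.4145·0.0000] = 0.0000
Node d (S = 84): V_d = e^(−0.05)·[0.5855·0.0000 + 0.4145·36.2000] = 14.2748
Node 0 (S = 120): V_0 = e^(−0.05)·[0.5855·0.0000 + 0.4145·14.2748] = 5.6290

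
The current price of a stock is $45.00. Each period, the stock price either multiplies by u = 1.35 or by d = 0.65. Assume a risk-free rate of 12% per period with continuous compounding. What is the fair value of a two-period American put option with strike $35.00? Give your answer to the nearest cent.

$1.62

Risk-neutral probability p = (e^0.12 − 0.65)/(1.35 − 0.65) = 0.4775/0.7000 = 0.6821
Terminal stock prices: S_uu = 82.01, S_ud = 39.49, S_dd = 19.01
Terminal payoffs (K − S): max(-47.01, 0) = 0, max(-4.488, 0) = 0, max(15.99, 0) = 15.99
Node u (S = 60.75): continuation = e^(−0.12)·[0.6821·0.0000 + 0.3179·0.0000] = 0.0000; exercise value = 0.0000 ≤ continuation, so V_u = 0.0000
Node d (S = 29.25): continuation = e^(−0.12)·[0.6821·0.0000 + 0.3179·15.9875] = 4.5072; exercise value = 5.7500 > continuation, so V_d = 5.7500 (exercise)
Node 0 (S = 45): continuation = e^(−0.12)·[0.6821·0.0000 + 0.3179·5.7500] = 1.6210; exercise value = 0.0000 ≤ continuation, so V_0 = 1.6210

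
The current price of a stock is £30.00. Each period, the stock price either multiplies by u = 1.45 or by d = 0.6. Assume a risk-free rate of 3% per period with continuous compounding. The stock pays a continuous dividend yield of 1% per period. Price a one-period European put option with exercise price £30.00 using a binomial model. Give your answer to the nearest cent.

£5.89

Per-period risk-free factor R = e^0.03 = 1.0305; dividend-adjusted growth = e^(0.03−0.01) = 1.0202.
Risk-neutral probability p = (1.0202 − 0.6)/(1.45 − 0.6) = 0.4202/0.8500 = 0.4944
Terminal stock prices: S_u = 43.5, S_d = 18
Terminal payoffs (K − S): max(-13.5, 0) = 0, max(12, 0) = 12
Node 0 (S = 30): V_0 = e^(−0.03)·[0.4944·0.0000 + 0.5056·12.0000] = 5.8884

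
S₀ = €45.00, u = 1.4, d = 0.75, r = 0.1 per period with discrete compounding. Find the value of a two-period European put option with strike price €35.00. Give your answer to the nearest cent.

Risk-neutral probability p = (1 + 0.1 − 0.75)/(1.4 − 0.75) = 0.3500/0.6500 = 0.5385
Terminal stock prices: S_uu = 88.2, S_ud = 47.25, S_dd = 25.31
Terminal payoffs (K − S): max(-53.2, 0) = 0, max(-12.25, 0) = 0, max(9.688, 0) = 9.688
Node u (S = 63): V_u = 1/1.1·[0.5385·0.0000 + 0.4615·0.0000] = 0.0000
Node d (S = 33.75): V_d = 1/1.1·[0.5385·0.0000 + 0.4615·9.6875] = 4.0647
Node 0 (S = 45): V_0 = 1/1.1·[0.5385·0.0000 + 0.4615·4.0647] = 1.7055

€1.71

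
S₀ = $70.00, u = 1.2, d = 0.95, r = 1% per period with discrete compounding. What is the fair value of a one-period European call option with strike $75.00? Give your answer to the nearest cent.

Risk-neutral probability p = (1 + 0.01 − 0.95)/(1.2 − 0.95) = 0.0600/0.2500 = 0.2400
Terminal stock prices: S_u = 84, S_d = 66.5
Terminal payoffs (S − K): max(9, 0) = 9, max(-8.5, 0) = 0
Node 0 (S = 70): V_0 = 1/1.01·[0.2400·9.0000 + 0.7600·0.0000] = 2.1386

$2.14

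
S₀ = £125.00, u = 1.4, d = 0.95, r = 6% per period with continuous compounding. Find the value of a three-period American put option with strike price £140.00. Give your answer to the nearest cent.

Risk-neutral probability p = (e^0.06 − 0.95)/(1.4 − 0.95) = 0.1118/0.4500 = 0.2485
Terminal stock prices: S_uuu = 343, S_uud = 232.7, S_udd = 157.9, S_ddd = 107.2
Terminal payoffs (K − S): max(-203, 0) = 0, max(-92.75, 0) = 0, max(-17.94, 0) = 0, max(32.83, 0) = 32.83
Node uu (S = 245): continuation = e^(−0.06)·[0.2485·0.0000 + 0.7515·0.0000] = 0.0000; exercise value = 0.0000 ≤ continuation, so V_uu = 0.0000
Node ud (S = 166.2): continuation = e^(−0.06)·[0.2485·0.0000 + 0.7515·0.0000] = 0.0000; exercise value = 0.0000 ≤ continuation, so V_ud = 0.0000
Node dd (S = 112.8): continuation = e^(−0.06)·[0.2485·0.0000 + 0.7515·32.8281] = 23.2329; exercise value = 27.1875 > continuation, so V_dd = 27.1875 (exercise)
Node u (S = 175): continuation = e^(−0.06)·[0.2485·0.0000 + 0.7515·0.0000] = 0.0000; exercise value = 0.0000 ≤ continuation, so V_u = 0.0000
Node d (S = 118.8): continuation = e^(−0.06)·[0.2485·0.0000 + 0.7515·27.1875] = 19.2409; exercise value = 21.2500 > continuation, so V_d = 21.2500 (exercise)
Node 0 (S = 125): continuation = e^(−0.06)·[0.2485·0.0000 + 0.7515·21.2500] = 15.0389; exercise value = 15.0000 ≤ continuation, so V_0 = 15.0389

£15.04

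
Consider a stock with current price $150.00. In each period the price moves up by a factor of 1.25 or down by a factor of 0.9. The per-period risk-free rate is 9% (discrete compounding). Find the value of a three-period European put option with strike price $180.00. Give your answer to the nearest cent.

Risk-neutral probability p = (1 + 0.09 − 0.9)/(1.25 − 0.9) = 0.1900/0.3500 = 0.5429
Terminal stock prices: S_uuu = 293, S_uud = 210.9, S_udd = 151.9, S_ddd = 109.4
Terminal payoffs (K − S): max(-113, 0) = 0, max(-30.94, 0) = 0, max(28.12, 0) = 28.12, max(70.65, 0) = 70.65
Node uu (S = 234.4): V_uu = 1/1.09·[0.5429·0.0000 + 0.4571·0.0000] = 0.0000
Node ud (S = 168.8): V_ud = 1/1.09·[0.5429·0.0000 + 0.4571·28.1250] = 11.7955
Node dd (S = 121.5): V_dd = 1/1.09·[0.5429·28.1250 + 0.4571·70.6500] = 43.6376
Node u (S = 187.5): V_u = 1/1.09·[0.5429·0.0000 + 0.4571·11.7955] = 4.9470
Node d (S = 135): V_d = 1/1.09·[0.5429·11.7955 + 0.4571·43.6376] = 24.1761
Node 0 (S = 150): V_0 = 1/1.09·[0.5429·4.9470 + 0.4571·24.1761] = 12.6032

$12.60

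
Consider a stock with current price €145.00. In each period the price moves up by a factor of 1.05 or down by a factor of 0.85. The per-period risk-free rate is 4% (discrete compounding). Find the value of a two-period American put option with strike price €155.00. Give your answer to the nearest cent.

€10.00

Risk-neutral probability p = (1 + 0.04 − 0.85)/(1.05 − 0.85) = 0.1900/0.2000 = 0.9500
Terminal stock prices: S_uu = 159.9, S_ud = 129.4, S_dd = 104.8
Terminal payoffs (K − S): max(-4.863, 0) = 0, max(25.59, 0) = 25.59, max(50.24, 0) = 50.24
Node u (S = 152.2): continuation = 1/1.04·[0.9500·0.0000 + 0.0500·25.5875] = 1.2302; exercise value = 2.7500 > continuation, so V_u = 2.7500 (exercise)
Node d (S = 123.2): continuation = 1/1.04·[0.9500·25.5875 + 0.0500·50.2375] = 25.7885; exercise value = 31.7500 > continuation, so V_d = 31.7500 (exercise)
Node 0 (S = 145): continuation = 1/1.04·[0.9500·2.7500 + 0.0500·31.7500] = 4.0385; exercise value = 10.0000 > continuation, so V_0 = 10.0000 (exercise)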